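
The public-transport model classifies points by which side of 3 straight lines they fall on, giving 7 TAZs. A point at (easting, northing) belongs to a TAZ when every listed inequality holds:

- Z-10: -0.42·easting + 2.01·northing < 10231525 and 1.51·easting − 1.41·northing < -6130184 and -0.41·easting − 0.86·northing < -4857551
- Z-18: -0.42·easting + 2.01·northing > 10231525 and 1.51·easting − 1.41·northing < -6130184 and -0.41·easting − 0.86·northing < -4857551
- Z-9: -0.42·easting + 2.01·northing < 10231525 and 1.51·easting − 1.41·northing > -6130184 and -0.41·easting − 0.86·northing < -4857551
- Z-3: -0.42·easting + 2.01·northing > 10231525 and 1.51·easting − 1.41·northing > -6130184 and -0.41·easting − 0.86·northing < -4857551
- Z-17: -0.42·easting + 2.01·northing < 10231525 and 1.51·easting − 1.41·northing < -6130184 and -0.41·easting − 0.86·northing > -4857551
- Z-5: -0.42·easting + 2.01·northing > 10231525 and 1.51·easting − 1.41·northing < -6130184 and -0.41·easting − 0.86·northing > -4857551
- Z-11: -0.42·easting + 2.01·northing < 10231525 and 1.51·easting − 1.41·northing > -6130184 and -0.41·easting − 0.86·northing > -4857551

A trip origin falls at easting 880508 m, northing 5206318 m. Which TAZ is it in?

-0.42·880508 + 2.01·5206318 = 10094885.820, which is < 10231525
1.51·880508 − 1.41·5206318 = -6011341.300, which is > -6130184
-0.41·880508 − 0.86·5206318 = -4838441.760, which is > -4857551
This sign pattern matches Z-11.

Z-11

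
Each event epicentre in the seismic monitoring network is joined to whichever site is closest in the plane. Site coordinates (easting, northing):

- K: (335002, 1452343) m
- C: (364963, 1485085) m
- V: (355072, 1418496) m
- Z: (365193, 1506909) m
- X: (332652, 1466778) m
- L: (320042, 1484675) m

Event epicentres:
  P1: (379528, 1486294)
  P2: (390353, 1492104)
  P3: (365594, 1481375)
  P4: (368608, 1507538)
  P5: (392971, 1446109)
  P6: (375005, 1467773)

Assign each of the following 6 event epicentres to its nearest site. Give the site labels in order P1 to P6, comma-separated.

P1 → C (d²=213600906.00)
P2 → C (d²=693918461.00)
P3 → C (d²=14162261.00)
P4 → Z (d²=12057866.00)
P5 → V (d²=2198811970.00)
P6 → C (d²=400547108.00)

C, C, C, Z, V, C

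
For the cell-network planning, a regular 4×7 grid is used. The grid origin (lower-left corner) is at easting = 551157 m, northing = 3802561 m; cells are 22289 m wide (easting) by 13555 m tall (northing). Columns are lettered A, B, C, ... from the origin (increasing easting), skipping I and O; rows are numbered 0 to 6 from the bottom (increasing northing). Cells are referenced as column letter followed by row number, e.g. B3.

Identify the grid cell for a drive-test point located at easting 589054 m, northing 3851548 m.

B3

Column index: ⌊(589054 − 551157) / 22289⌋ = ⌊1.700⌋ = 1 → column B
Row offset from origin: ⌊(3851548 − 3802561) / 13555⌋ = ⌊3.614⌋ = 3 → row 3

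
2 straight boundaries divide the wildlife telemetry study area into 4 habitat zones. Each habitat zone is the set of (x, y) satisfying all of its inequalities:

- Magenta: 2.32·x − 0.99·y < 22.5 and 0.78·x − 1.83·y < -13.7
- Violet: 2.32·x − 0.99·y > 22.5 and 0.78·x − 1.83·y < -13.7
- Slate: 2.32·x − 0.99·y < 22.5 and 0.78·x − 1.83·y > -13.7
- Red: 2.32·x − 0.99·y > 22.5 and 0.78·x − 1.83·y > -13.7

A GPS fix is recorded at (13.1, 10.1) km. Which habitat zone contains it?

Slate

2.32·13.1 − 0.99·10.1 = 20.393, which is < 22.5
0.78·13.1 − 1.83·10.1 = -8.265, which is > -13.7
This sign pattern matches Slate.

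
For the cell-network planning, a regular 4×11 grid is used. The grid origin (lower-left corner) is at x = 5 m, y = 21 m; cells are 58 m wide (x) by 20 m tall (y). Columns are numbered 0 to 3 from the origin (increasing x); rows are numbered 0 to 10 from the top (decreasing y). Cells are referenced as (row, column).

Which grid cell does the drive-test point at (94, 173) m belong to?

(3, 1)

Column index: ⌊(94 − 5) / 58⌋ = ⌊1.534⌋ = 1
Row offset from origin: ⌊(173 − 21) / 20⌋ = ⌊7.600⌋ = 7 → row 3 (counted from top)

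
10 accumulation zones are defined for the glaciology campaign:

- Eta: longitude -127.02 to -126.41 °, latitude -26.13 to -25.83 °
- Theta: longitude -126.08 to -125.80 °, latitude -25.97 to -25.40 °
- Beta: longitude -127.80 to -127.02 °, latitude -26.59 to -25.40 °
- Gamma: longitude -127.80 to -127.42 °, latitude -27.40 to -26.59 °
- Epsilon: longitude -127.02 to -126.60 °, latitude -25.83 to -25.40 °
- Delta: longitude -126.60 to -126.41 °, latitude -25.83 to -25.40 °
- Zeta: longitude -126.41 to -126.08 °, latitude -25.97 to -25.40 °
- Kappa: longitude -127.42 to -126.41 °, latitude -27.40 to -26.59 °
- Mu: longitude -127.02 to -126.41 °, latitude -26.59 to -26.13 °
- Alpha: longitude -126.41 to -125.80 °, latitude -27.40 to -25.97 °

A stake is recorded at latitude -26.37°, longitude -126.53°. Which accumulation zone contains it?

Mu

The point has longitude = -126.53 and latitude = -26.37.
Only Mu satisfies -127.02 ≤ longitude ≤ -126.41 and -26.59 ≤ latitude ≤ -26.13.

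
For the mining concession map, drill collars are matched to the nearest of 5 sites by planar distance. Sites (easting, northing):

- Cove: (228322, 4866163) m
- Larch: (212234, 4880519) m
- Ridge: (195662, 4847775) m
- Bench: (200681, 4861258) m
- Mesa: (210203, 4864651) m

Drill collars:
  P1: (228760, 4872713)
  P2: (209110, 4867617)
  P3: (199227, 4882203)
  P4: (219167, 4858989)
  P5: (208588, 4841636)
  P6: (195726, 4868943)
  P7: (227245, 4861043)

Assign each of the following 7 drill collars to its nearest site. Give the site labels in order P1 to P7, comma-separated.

P1 → Cove (d²=43094344.00)
P2 → Mesa (d²=9991805.00)
P3 → Larch (d²=172017905.00)
P4 → Mesa (d²=112411540.00)
P5 → Ridge (d²=204768797.00)
P6 → Bench (d²=83611250.00)
P7 → Cove (d²=27374329.00)

Cove, Mesa, Larch, Mesa, Ridge, Bench, Cove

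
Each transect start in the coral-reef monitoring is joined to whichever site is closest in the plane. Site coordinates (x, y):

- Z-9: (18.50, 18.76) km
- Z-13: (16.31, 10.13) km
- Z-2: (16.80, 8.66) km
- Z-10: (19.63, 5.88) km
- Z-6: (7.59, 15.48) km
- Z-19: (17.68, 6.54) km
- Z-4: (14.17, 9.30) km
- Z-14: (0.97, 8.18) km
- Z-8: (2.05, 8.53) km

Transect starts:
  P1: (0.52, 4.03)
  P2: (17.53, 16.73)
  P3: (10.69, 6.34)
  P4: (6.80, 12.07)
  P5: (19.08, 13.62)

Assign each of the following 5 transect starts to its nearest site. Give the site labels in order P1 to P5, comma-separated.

P1 → Z-14 (d²=17.42)
P2 → Z-9 (d²=5.06)
P3 → Z-4 (d²=20.87)
P4 → Z-6 (d²=12.25)
P5 → Z-13 (d²=19.85)

Z-14, Z-9, Z-4, Z-6, Z-13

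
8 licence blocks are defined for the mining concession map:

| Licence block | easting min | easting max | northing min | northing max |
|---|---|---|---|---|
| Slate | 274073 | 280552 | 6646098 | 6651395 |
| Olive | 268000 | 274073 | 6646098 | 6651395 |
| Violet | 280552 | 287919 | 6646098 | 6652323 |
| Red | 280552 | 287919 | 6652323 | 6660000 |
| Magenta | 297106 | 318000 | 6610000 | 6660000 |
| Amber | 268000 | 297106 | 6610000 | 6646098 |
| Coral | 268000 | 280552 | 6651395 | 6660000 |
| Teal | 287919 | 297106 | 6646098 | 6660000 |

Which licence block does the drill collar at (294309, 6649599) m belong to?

The point has easting = 294309 and northing = 6649599.
Only Teal satisfies 287919 ≤ easting ≤ 297106 and 6646098 ≤ northing ≤ 6660000.

Teal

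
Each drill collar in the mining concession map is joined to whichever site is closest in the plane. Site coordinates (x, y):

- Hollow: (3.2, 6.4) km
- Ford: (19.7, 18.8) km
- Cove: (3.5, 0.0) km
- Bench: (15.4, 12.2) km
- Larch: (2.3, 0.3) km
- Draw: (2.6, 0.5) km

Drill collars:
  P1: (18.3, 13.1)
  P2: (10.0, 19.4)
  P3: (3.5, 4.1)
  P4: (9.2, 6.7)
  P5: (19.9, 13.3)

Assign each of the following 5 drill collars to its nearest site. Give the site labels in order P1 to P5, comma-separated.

Bench, Bench, Hollow, Hollow, Bench

P1 → Bench (d²=9.22)
P2 → Bench (d²=81.00)
P3 → Hollow (d²=5.38)
P4 → Hollow (d²=36.09)
P5 → Bench (d²=21.46)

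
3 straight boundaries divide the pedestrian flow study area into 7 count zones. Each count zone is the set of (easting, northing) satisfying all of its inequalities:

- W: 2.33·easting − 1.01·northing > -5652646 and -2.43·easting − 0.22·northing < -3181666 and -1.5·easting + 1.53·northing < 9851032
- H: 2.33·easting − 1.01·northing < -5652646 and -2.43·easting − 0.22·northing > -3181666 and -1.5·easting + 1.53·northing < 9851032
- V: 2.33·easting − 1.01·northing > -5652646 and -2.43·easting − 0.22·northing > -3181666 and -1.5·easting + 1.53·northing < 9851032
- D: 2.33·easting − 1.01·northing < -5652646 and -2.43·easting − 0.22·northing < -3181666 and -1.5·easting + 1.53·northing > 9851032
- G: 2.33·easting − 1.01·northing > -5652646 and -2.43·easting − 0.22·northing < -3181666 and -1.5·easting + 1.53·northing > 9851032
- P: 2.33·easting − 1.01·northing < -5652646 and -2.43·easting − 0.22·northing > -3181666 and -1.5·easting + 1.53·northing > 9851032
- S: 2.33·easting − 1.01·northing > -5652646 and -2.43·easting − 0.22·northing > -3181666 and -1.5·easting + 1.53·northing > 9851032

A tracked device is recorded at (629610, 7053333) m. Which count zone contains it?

2.33·629610 − 1.01·7053333 = -5656875.030, which is < -5652646
-2.43·629610 − 0.22·7053333 = -3081685.560, which is > -3181666
-1.5·629610 + 1.53·7053333 = 9847184.490, which is < 9851032
This sign pattern matches H.

H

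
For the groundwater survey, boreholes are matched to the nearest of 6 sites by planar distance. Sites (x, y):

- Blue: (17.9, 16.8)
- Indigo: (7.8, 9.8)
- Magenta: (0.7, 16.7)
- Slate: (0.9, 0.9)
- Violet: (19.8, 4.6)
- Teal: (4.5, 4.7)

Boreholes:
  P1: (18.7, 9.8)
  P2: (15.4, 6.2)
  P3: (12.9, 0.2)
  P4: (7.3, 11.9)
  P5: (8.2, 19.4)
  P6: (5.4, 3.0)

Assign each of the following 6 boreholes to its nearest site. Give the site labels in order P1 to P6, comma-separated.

P1 → Violet (d²=28.25)
P2 → Violet (d²=21.92)
P3 → Violet (d²=66.97)
P4 → Indigo (d²=4.66)
P5 → Magenta (d²=63.54)
P6 → Teal (d²=3.70)

Violet, Violet, Violet, Indigo, Magenta, Teal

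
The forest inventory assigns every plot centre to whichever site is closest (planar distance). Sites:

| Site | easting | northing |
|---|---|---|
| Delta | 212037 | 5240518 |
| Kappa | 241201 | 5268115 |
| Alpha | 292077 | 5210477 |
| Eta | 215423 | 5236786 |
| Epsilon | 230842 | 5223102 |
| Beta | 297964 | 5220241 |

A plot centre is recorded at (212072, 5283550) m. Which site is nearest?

Squared distances to each site:
Delta: 1851754249.000; Kappa: 1086737866.000; Alpha: 11740463354.000; Eta: 2198100897.000; Epsilon: 4006273604.000; Beta: 11385465145.000.
Minimum at Kappa.

Kappa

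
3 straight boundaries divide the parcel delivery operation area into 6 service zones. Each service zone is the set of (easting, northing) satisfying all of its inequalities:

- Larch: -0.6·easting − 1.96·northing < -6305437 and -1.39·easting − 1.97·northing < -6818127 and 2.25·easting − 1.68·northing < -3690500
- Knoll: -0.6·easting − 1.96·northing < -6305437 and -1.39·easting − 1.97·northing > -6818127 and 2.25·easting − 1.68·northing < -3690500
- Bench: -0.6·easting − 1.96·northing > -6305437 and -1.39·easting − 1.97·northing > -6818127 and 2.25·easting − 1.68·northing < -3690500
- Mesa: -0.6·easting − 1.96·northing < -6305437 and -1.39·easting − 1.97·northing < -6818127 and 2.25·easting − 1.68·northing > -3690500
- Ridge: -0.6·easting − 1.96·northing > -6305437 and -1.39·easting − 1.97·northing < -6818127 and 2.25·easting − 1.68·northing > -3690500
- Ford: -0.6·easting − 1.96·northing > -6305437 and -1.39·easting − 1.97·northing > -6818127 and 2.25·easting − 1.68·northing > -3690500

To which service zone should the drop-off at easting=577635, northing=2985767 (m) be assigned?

Bench

-0.6·577635 − 1.96·2985767 = -6198684.320, which is > -6305437
-1.39·577635 − 1.97·2985767 = -6684873.640, which is > -6818127
2.25·577635 − 1.68·2985767 = -3716409.810, which is < -3690500
This sign pattern matches Bench.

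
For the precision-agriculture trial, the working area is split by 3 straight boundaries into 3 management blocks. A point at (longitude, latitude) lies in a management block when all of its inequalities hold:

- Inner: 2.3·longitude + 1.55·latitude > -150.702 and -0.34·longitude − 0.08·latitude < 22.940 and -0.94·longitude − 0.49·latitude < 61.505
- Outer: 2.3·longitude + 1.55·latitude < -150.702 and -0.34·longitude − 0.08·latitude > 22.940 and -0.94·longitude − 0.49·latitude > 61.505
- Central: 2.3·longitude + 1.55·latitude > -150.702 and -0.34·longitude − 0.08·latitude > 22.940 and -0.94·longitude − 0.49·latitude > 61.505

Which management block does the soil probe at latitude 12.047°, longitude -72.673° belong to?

Central

2.3·-72.673 + 1.55·12.047 = -148.475, which is > -150.702
-0.34·-72.673 − 0.08·12.047 = 23.745, which is > 22.940
-0.94·-72.673 − 0.49·12.047 = 62.410, which is > 61.505
This sign pattern matches Central.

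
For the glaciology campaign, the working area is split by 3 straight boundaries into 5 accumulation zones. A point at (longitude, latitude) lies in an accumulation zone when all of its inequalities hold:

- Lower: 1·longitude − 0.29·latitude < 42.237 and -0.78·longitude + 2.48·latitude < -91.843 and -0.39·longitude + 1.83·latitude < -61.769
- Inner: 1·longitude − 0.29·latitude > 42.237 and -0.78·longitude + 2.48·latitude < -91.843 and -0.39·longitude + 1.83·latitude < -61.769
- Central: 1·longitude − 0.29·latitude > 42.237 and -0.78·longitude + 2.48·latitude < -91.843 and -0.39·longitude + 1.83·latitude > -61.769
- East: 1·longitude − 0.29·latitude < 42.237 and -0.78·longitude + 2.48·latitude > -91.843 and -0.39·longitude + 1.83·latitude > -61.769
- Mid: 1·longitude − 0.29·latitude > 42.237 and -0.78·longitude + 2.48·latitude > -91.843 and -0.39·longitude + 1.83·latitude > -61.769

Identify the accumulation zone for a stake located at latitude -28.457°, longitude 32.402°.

Lower

1·32.402 − 0.29·-28.457 = 40.655, which is < 42.237
-0.78·32.402 + 2.48·-28.457 = -95.847, which is < -91.843
-0.39·32.402 + 1.83·-28.457 = -64.713, which is < -61.769
This sign pattern matches Lower.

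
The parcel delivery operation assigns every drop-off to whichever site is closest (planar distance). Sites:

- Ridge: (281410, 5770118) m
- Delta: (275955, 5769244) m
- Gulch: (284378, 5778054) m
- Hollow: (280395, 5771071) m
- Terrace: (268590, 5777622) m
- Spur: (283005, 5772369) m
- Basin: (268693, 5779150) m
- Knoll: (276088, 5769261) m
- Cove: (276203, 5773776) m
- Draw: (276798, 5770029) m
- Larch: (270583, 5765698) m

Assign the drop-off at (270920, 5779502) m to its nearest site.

Basin

Squared distances to each site:
Ridge: 198099556.000; Delta: 130577789.000; Gulch: 183214468.000; Hollow: 160857386.000; Terrace: 8963300.000; Spur: 196926914.000; Basin: 5083433.000; Knoll: 131586305.000; Cove: 60697165.000; Draw: 124288613.000; Larch: 190663985.000.
Minimum at Basin.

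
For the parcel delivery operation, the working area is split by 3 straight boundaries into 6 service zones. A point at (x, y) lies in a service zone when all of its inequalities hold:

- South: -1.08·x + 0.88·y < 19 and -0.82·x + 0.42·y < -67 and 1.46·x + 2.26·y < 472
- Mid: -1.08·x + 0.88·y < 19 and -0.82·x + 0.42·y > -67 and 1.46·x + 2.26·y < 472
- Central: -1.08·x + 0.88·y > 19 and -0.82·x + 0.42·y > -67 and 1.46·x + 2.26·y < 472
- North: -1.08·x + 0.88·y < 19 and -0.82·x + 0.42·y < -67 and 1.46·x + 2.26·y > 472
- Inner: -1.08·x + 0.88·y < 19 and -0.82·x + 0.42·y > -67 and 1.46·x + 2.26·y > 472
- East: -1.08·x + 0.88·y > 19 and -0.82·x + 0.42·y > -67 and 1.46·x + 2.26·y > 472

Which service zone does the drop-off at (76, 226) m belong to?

-1.08·76 + 0.88·226 = 116.800, which is > 19
-0.82·76 + 0.42·226 = 32.600, which is > -67
1.46·76 + 2.26·226 = 621.720, which is > 472
This sign pattern matches East.

East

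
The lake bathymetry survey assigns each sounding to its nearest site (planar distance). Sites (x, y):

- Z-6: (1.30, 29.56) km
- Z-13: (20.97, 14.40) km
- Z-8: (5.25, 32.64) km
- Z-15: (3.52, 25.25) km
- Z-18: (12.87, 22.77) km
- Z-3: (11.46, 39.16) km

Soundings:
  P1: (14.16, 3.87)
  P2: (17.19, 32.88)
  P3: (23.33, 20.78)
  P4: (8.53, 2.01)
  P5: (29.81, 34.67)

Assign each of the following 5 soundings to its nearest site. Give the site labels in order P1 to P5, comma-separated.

P1 → Z-13 (d²=157.26)
P2 → Z-3 (d²=72.27)
P3 → Z-13 (d²=46.27)
P4 → Z-13 (d²=308.27)
P5 → Z-3 (d²=356.88)

Z-13, Z-3, Z-13, Z-13, Z-3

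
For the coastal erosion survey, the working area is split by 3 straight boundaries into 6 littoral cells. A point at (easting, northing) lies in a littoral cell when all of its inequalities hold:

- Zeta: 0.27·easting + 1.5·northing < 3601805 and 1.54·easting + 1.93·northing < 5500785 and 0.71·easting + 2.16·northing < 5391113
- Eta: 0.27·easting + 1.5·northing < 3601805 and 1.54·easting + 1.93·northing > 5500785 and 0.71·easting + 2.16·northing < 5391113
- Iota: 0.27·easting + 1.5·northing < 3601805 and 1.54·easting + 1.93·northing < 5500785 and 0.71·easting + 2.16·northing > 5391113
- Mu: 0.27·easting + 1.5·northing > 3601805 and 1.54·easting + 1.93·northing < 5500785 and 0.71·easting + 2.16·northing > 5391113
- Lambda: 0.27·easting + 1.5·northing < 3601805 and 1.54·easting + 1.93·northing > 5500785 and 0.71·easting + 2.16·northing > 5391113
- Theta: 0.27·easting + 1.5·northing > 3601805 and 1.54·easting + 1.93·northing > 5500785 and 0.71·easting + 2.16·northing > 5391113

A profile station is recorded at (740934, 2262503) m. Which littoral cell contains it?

Lambda

0.27·740934 + 1.5·2262503 = 3593806.680, which is < 3601805
1.54·740934 + 1.93·2262503 = 5507669.150, which is > 5500785
0.71·740934 + 2.16·2262503 = 5413069.620, which is > 5391113
This sign pattern matches Lambda.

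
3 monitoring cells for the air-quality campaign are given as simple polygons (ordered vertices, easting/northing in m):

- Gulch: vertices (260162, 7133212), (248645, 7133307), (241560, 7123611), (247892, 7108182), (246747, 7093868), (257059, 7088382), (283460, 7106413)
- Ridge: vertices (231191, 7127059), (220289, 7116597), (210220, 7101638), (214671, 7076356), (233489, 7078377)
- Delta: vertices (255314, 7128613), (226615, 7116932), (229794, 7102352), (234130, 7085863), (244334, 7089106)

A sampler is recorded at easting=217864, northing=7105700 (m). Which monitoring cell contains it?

Ridge

Cast a ray rightward from (217864, 7105700). For each polygon, the edges (by vertex number in listed order) whose endpoints lie on opposite sides of northing = 7105700, where each meets that height, and whether that is right or left of the point:
Gulch: 4–5 at easting≈247693.5 (right), 6–7 at easting≈282416.0 (right) → 2 crossings.
Ridge: 2–3 at easting≈212954.2 (left), 5–1 at easting≈232199.2 (right) → 1 crossing.
Delta: 2–3 at easting≈229064.0 (right), 5–1 at easting≈248945.9 (right) → 2 crossings.
Only Ridge has an odd count, so the point is inside Ridge.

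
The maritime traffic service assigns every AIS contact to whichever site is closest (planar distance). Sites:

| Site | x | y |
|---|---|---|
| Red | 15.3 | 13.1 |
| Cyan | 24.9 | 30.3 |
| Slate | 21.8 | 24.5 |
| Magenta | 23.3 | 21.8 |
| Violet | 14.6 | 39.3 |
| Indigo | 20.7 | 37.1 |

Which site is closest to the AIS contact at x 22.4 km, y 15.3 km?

Magenta

Squared distances to each site:
Red: 55.250; Cyan: 231.250; Slate: 85.000; Magenta: 43.060; Violet: 636.840; Indigo: 478.130.
Minimum at Magenta.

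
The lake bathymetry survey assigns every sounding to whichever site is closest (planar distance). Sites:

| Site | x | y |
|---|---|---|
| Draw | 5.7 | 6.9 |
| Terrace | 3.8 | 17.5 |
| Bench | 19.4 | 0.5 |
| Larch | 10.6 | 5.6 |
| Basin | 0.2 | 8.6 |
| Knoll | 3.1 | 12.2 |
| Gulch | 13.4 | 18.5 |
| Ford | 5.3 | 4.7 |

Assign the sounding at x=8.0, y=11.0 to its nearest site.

Draw

Squared distances to each site:
Draw: 22.100; Terrace: 59.890; Bench: 240.210; Larch: 35.920; Basin: 66.600; Knoll: 25.450; Gulch: 85.410; Ford: 46.980.
Minimum at Draw.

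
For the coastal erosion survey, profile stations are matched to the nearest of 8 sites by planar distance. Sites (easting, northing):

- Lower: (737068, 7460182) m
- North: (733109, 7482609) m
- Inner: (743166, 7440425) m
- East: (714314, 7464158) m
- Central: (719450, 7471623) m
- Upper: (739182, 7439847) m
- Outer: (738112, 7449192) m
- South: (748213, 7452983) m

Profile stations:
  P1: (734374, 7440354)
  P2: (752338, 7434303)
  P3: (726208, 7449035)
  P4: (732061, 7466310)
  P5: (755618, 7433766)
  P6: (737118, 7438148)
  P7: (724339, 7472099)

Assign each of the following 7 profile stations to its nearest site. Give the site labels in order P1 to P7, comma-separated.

P1 → Upper (d²=23373913.00)
P2 → Inner (d²=121604468.00)
P3 → Outer (d²=141729865.00)
P4 → Lower (d²=62622433.00)
P5 → Inner (d²=199394585.00)
P6 → Upper (d²=7146697.00)
P7 → Central (d²=24128897.00)

Upper, Inner, Outer, Lower, Inner, Upper, Central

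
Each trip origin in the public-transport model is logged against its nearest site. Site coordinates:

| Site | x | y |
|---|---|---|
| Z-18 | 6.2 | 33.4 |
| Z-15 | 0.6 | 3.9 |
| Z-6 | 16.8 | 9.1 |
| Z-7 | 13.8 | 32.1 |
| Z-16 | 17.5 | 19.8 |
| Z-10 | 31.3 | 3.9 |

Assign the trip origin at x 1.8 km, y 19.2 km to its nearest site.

Squared distances to each site:
Z-18: 221.000; Z-15: 235.530; Z-6: 327.010; Z-7: 310.410; Z-16: 246.850; Z-10: 1104.340.
Minimum at Z-18.

Z-18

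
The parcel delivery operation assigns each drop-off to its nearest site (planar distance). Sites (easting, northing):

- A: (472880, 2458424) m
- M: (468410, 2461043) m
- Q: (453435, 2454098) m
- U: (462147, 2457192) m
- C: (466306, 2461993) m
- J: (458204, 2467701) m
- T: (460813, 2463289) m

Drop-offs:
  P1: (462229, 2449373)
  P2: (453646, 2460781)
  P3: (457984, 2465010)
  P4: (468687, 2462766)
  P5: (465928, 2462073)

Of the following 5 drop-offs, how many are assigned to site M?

1

P1 → U
P2 → Q
P3 → J
P4 → M
P5 → C
1 of the 5 goes to M.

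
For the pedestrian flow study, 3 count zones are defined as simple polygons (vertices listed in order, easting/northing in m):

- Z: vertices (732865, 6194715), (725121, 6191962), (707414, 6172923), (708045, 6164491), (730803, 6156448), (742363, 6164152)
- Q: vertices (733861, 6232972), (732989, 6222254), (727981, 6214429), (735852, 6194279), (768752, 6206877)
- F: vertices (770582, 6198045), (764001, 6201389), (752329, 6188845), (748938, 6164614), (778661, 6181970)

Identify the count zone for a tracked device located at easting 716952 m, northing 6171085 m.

Cast a ray rightward from (716952, 6171085). For each polygon, the edges (by vertex number in listed order) whose endpoints lie on opposite sides of northing = 6171085, where each meets that height, and whether that is right or left of the point:
Z: 3–4 at easting≈707551.5 (left), 6–1 at easting≈740208.4 (right) → 1 crossing.
Q: no edge straddles that height → 0 crossings.
F: 3–4 at easting≈749843.6 (right), 4–5 at easting≈760019.9 (right) → 2 crossings.
Only Z has an odd count, so the point is inside Z.

Z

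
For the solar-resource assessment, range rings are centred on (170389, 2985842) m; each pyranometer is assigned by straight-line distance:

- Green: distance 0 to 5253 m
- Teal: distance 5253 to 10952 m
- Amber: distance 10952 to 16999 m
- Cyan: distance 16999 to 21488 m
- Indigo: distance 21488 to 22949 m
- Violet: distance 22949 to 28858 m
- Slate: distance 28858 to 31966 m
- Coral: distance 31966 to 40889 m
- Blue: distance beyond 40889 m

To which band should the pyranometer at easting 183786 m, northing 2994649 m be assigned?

Amber

Distance = √((183786−170389)² + (2994649−2985842)²) = √(179479609.000 + 77563249.000) = 16032.556 m.
10952 ≤ 16032.556 < 16999 → Amber.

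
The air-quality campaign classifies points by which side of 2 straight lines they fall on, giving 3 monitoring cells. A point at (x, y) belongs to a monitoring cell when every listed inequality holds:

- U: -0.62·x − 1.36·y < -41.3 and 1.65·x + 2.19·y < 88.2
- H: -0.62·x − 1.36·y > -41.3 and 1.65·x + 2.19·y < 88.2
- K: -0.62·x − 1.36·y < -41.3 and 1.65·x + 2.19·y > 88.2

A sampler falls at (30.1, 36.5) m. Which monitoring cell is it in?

-0.62·30.1 − 1.36·36.5 = -68.302, which is < -41.3
1.65·30.1 + 2.19·36.5 = 129.600, which is > 88.2
This sign pattern matches K.

K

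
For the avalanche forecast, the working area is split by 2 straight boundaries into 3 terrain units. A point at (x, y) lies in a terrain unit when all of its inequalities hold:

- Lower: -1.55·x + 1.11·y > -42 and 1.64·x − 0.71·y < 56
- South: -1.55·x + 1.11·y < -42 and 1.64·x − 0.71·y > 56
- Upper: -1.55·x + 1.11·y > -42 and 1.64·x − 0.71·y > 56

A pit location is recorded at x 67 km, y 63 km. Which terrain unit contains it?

-1.55·67 + 1.11·63 = -33.920, which is > -42
1.64·67 − 0.71·63 = 65.150, which is > 56
This sign pattern matches Upper.

Upper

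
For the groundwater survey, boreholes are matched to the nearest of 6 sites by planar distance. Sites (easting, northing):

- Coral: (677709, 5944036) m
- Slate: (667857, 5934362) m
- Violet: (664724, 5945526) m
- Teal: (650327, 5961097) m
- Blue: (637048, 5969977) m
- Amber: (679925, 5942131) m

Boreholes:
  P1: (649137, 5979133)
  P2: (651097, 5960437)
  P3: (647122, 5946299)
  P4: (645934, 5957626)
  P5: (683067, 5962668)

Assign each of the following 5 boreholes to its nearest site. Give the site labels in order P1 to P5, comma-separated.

P1 → Blue (d²=229976257.00)
P2 → Teal (d²=1028500.00)
P3 → Teal (d²=229252829.00)
P4 → Teal (d²=31346290.00)
P5 → Coral (d²=375859588.00)

Blue, Teal, Teal, Teal, Coral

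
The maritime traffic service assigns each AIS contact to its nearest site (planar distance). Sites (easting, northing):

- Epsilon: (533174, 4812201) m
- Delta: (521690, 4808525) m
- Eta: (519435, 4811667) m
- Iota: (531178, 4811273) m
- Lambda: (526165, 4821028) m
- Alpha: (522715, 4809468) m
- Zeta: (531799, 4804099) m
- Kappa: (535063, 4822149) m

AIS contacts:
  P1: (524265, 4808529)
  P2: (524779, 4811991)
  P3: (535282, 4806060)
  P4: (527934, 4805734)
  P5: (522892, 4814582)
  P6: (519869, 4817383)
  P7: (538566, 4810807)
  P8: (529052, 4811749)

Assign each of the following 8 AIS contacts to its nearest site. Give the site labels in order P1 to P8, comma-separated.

Alpha, Alpha, Zeta, Zeta, Eta, Eta, Epsilon, Iota

P1 → Alpha (d²=3284221.00)
P2 → Alpha (d²=10625625.00)
P3 → Zeta (d²=15976810.00)
P4 → Zeta (d²=17611450.00)
P5 → Eta (d²=20448074.00)
P6 → Eta (d²=32861012.00)
P7 → Epsilon (d²=31016900.00)
P8 → Iota (d²=4746452.00)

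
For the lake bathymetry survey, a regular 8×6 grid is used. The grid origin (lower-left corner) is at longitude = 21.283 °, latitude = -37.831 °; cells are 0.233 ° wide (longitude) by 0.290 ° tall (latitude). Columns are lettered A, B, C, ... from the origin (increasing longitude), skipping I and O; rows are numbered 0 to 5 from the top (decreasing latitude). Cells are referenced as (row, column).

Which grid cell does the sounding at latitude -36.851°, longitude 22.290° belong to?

Column index: ⌊(22.290 − 21.283) / 0.233⌋ = ⌊4.322⌋ = 4 → column E
Row offset from origin: ⌊(-36.851 − -37.831) / 0.290⌋ = ⌊3.379⌋ = 3 → row 2 (counted from top)

(2, E)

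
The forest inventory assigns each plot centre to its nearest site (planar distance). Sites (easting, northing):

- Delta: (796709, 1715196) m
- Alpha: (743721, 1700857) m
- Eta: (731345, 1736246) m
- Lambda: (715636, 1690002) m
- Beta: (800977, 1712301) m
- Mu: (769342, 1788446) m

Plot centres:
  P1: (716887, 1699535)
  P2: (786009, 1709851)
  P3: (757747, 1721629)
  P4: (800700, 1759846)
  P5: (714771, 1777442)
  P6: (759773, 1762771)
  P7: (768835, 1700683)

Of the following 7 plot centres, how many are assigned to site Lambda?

P1 → Lambda
P2 → Delta
P3 → Alpha
P4 → Mu
P5 → Eta
P6 → Mu
P7 → Alpha
1 of the 7 goes to Lambda.

1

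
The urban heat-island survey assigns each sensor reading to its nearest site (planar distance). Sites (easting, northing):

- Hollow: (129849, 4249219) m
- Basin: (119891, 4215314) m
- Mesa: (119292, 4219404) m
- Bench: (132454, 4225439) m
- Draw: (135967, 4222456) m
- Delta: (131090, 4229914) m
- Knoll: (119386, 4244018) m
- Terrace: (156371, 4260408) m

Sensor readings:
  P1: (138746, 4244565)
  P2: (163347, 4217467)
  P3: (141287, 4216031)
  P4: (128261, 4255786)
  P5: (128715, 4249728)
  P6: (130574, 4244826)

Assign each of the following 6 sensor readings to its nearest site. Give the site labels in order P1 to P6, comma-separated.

P1 → Hollow (d²=100816325.00)
P2 → Draw (d²=774554521.00)
P3 → Draw (d²=69583025.00)
P4 → Hollow (d²=45647233.00)
P5 → Hollow (d²=1545037.00)
P6 → Hollow (d²=19824074.00)

Hollow, Draw, Draw, Hollow, Hollow, Hollow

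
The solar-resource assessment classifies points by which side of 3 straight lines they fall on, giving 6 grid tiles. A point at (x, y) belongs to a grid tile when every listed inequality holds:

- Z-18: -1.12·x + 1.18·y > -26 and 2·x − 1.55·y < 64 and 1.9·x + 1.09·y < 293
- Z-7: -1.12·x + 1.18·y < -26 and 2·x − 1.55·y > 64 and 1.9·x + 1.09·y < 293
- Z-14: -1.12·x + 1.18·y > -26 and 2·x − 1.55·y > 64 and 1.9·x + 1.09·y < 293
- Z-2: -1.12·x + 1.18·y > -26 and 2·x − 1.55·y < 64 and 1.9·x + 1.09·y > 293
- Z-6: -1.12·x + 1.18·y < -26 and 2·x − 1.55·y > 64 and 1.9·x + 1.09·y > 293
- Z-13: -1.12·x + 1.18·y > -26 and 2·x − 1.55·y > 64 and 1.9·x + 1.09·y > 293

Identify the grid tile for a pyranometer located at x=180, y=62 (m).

Z-6

-1.12·180 + 1.18·62 = -128.440, which is < -26
2·180 − 1.55·62 = 263.900, which is > 64
1.9·180 + 1.09·62 = 409.580, which is > 293
This sign pattern matches Z-6.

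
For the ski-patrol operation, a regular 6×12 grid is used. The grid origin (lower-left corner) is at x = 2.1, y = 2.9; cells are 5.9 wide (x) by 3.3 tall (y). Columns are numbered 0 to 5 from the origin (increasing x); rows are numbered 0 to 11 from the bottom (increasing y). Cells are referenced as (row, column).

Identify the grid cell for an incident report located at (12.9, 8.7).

(1, 1)

Column index: ⌊(12.9 − 2.1) / 5.9⌋ = ⌊1.831⌋ = 1
Row offset from origin: ⌊(8.7 − 2.9) / 3.3⌋ = ⌊1.758⌋ = 1 → row 1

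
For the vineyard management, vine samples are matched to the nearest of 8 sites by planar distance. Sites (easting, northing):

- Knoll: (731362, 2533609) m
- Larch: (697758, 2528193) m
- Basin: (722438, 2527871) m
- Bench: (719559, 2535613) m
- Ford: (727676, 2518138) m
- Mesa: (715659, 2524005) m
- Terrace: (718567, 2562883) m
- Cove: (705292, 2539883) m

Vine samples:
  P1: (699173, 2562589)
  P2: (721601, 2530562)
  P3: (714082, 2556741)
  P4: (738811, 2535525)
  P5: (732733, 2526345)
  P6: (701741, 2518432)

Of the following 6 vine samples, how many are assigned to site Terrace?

2

P1 → Terrace
P2 → Basin
P3 → Terrace
P4 → Knoll
P5 → Knoll
P6 → Larch
2 of the 6 go to Terrace.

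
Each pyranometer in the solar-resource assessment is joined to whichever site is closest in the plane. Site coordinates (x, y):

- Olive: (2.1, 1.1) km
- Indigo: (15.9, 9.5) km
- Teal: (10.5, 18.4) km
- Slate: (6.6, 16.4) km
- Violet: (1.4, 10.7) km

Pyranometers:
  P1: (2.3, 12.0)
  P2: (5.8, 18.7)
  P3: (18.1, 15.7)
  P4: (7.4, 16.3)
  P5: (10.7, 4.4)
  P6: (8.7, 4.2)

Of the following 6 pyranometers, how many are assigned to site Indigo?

2

P1 → Violet
P2 → Slate
P3 → Indigo
P4 → Slate
P5 → Indigo
P6 → Olive
2 of the 6 go to Indigo.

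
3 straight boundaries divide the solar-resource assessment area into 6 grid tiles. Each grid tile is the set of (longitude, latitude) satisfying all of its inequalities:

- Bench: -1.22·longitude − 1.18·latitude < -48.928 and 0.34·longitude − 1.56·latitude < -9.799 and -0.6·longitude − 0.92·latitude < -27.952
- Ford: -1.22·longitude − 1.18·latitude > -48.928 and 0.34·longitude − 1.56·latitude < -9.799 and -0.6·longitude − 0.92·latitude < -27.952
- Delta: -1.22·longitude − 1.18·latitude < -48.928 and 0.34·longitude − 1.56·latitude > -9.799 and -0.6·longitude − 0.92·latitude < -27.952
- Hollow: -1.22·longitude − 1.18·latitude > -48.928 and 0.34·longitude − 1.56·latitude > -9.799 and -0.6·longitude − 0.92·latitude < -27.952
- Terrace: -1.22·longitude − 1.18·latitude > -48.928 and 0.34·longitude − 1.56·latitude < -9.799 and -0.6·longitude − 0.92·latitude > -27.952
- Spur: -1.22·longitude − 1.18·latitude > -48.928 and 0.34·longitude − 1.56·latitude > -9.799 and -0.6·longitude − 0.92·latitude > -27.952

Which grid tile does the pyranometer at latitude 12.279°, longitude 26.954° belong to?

-1.22·26.954 − 1.18·12.279 = -47.373, which is > -48.928
0.34·26.954 − 1.56·12.279 = -9.991, which is < -9.799
-0.6·26.954 − 0.92·12.279 = -27.469, which is > -27.952
This sign pattern matches Terrace.

Terrace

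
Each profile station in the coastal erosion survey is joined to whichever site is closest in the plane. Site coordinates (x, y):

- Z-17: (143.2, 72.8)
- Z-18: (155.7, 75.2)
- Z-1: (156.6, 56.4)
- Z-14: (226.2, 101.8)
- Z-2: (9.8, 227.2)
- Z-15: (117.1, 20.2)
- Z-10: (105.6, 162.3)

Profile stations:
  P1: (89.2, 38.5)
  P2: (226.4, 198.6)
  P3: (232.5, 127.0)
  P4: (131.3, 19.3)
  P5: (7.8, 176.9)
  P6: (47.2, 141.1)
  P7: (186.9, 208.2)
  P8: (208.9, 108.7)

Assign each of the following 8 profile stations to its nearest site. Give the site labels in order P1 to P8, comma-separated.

P1 → Z-15 (d²=1113.30)
P2 → Z-14 (d²=9370.28)
P3 → Z-14 (d²=674.73)
P4 → Z-15 (d²=202.45)
P5 → Z-2 (d²=2534.09)
P6 → Z-10 (d²=3860.00)
P7 → Z-10 (d²=8716.50)
P8 → Z-14 (d²=346.90)

Z-15, Z-14, Z-14, Z-15, Z-2, Z-10, Z-10, Z-14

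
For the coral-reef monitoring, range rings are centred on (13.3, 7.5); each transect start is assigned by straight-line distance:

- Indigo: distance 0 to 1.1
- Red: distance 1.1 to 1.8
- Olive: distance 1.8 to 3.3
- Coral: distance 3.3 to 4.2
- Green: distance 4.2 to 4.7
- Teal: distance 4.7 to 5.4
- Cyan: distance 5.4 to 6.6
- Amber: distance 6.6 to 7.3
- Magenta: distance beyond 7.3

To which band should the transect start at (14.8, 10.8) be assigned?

Distance = √((14.8−13.3)² + (10.8−7.5)²) = √(2.250 + 10.890) = 3.625.
3.3 ≤ 3.625 < 4.2 → Coral.

Coral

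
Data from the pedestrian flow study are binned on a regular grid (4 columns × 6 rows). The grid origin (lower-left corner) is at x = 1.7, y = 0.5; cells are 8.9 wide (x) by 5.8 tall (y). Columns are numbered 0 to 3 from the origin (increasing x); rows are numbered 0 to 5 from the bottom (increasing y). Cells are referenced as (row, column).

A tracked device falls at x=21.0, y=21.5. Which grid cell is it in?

(3, 2)

Column index: ⌊(21.0 − 1.7) / 8.9⌋ = ⌊2.169⌋ = 2
Row offset from origin: ⌊(21.5 − 0.5) / 5.8⌋ = ⌊3.621⌋ = 3 → row 3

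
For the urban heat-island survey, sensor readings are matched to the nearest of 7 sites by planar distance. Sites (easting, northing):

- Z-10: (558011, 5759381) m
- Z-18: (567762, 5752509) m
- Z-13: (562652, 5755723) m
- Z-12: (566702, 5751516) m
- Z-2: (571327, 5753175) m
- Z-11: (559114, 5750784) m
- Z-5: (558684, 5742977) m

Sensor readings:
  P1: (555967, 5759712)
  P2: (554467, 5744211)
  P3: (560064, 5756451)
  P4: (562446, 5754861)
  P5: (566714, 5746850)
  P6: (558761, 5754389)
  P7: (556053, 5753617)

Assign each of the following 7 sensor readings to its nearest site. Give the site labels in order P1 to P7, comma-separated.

Z-10, Z-5, Z-13, Z-13, Z-12, Z-11, Z-11

P1 → Z-10 (d²=4287497.00)
P2 → Z-5 (d²=19305845.00)
P3 → Z-13 (d²=7227728.00)
P4 → Z-13 (d²=785480.00)
P5 → Z-12 (d²=21771700.00)
P6 → Z-11 (d²=13120634.00)
P7 → Z-11 (d²=17395610.00)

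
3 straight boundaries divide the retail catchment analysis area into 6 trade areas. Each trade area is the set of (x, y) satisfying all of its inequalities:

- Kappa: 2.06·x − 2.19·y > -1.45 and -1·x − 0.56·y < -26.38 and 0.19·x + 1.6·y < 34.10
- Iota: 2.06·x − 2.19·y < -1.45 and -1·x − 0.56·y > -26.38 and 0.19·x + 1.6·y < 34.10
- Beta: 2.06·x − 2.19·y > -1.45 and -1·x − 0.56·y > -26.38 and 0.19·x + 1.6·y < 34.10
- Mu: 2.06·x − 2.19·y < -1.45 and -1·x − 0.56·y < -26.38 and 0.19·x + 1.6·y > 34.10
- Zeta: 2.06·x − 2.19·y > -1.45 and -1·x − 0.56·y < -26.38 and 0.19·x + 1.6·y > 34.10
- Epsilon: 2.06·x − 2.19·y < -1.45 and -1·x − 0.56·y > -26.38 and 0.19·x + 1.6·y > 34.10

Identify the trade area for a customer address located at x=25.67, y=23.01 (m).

Zeta

2.06·25.67 − 2.19·23.01 = 2.488, which is > -1.45
-1·25.67 − 0.56·23.01 = -38.556, which is < -26.38
0.19·25.67 + 1.6·23.01 = 41.693, which is > 34.10
This sign pattern matches Zeta.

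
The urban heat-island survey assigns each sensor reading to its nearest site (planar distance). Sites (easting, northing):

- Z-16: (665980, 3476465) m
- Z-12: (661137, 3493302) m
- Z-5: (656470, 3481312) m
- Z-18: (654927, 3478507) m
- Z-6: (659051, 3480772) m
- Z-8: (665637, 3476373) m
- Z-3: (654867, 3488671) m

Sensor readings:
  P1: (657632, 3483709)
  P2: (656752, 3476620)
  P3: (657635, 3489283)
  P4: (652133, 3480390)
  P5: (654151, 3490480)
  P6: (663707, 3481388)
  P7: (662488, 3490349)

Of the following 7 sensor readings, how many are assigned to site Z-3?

2

P1 → Z-5
P2 → Z-18
P3 → Z-3
P4 → Z-18
P5 → Z-3
P6 → Z-6
P7 → Z-12
2 of the 7 go to Z-3.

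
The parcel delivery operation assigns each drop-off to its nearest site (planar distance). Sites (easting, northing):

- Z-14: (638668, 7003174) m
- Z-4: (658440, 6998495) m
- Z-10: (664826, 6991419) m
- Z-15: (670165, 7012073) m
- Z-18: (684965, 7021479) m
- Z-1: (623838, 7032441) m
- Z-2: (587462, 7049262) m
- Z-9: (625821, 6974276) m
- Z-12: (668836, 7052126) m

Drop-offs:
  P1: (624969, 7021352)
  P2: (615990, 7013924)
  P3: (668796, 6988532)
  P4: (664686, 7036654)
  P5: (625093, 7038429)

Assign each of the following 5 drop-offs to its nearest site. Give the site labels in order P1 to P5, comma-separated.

Z-1, Z-1, Z-10, Z-12, Z-1

P1 → Z-1 (d²=124245082.00)
P2 → Z-1 (d²=404470393.00)
P3 → Z-10 (d²=24095669.00)
P4 → Z-12 (d²=256605284.00)
P5 → Z-1 (d²=37431169.00)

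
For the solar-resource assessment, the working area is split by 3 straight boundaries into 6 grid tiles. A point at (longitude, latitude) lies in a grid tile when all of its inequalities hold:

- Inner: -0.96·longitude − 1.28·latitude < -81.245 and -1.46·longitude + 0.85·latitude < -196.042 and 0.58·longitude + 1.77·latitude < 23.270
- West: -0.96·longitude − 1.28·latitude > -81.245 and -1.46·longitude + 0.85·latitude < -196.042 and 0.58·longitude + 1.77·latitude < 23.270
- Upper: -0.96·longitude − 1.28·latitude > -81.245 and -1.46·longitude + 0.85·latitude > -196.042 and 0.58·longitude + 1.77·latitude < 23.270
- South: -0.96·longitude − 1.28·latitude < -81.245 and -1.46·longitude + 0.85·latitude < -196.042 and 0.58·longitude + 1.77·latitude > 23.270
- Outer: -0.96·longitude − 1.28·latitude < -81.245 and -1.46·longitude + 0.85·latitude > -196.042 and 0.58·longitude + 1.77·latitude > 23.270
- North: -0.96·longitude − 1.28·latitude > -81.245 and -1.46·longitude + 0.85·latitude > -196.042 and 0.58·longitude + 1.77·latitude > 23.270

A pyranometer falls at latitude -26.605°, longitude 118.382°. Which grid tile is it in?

Upper

-0.96·118.382 − 1.28·-26.605 = -79.592, which is > -81.245
-1.46·118.382 + 0.85·-26.605 = -195.452, which is > -196.042
0.58·118.382 + 1.77·-26.605 = 21.571, which is < 23.270
This sign pattern matches Upper.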